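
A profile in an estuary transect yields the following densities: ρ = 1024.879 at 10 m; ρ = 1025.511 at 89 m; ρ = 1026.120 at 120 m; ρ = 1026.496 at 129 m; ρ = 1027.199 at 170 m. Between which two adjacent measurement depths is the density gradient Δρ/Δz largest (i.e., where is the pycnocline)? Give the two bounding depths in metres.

Compute the density gradient over each adjacent pair:
  10–89 m: Δρ/Δz = 0.632/79 = 8.0 × 10⁻³ kg m⁻⁴
  89–120 m: Δρ/Δz = 0.609/31 = 0.020 kg m⁻⁴
  120–129 m: Δρ/Δz = 0.376/9 = 0.042 kg m⁻⁴
  129–170 m: Δρ/Δz = 0.703/41 = 0.017 kg m⁻⁴
The largest gradient is in the 120–129 m interval — the pycnocline.

120–129 m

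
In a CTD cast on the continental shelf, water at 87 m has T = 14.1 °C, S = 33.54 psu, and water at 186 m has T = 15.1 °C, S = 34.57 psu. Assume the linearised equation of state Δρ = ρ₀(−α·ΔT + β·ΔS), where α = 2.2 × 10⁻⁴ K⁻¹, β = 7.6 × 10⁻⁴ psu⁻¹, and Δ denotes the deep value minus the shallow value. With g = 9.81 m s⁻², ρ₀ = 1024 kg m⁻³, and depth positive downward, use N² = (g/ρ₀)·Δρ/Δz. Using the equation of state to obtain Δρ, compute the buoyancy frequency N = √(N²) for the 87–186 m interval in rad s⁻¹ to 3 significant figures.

ΔT = +1.0 K, ΔS = +1.03 psu (deep − shallow).
Δρ/ρ₀ = −αΔT + βΔS = -2.20 × 10⁻⁴ + 7.828 × 10⁻⁴ = 5.628 × 10⁻⁴, so Δρ ≈ 0.5763 kg m⁻³.
N² = (g/ρ₀)·Δρ/Δz = g·(Δρ/ρ₀)/Δz = 9.81 × 5.628 × 10⁻⁴ / 99 = 5.5768 × 10⁻⁵ s⁻².
N = √(5.5768 × 10⁻⁵) = 7.4678 × 10⁻³ rad s⁻¹ ≈ 7.47 × 10⁻³ rad s⁻¹.

7.47 × 10⁻³ rad s⁻¹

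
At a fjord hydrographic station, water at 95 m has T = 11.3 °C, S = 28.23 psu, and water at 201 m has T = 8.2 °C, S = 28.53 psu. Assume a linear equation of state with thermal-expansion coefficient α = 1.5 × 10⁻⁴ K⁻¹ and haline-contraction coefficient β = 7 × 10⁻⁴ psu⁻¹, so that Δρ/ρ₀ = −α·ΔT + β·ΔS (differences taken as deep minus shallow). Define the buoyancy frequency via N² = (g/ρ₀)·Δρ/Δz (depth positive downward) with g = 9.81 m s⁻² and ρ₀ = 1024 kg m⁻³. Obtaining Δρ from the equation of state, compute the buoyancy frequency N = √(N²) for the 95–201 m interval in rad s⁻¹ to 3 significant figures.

7.90 × 10⁻³ rad s⁻¹

ΔT = -3.1 K, ΔS = +0.30 psu (deep − shallow).
Δρ/ρ₀ = −αΔT + βΔS = 4.65 × 10⁻⁴ + 2.10 × 10⁻⁴ = 6.75 × 10⁻⁴, so Δρ ≈ 0.6912 kg m⁻³.
N² = (g/ρ₀)·Δρ/Δz = g·(Δρ/ρ₀)/Δz = 9.81 × 6.75 × 10⁻⁴ / 106 = 6.2469 × 10⁻⁵ s⁻².
N = √(6.2469 × 10⁻⁵) = 7.9037 × 10⁻³ rad s⁻¹ ≈ 7.90 × 10⁻³ rad s⁻¹.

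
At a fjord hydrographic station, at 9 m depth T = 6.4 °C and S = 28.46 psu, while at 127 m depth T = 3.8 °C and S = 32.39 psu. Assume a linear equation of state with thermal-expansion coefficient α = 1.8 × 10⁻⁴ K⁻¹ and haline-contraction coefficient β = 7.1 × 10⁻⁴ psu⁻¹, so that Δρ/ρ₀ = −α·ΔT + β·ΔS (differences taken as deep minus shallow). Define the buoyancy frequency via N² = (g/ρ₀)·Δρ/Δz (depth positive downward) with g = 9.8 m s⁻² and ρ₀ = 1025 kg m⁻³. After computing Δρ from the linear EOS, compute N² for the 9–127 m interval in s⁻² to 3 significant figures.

2.71 × 10⁻⁴ s⁻²

ΔT = -2.6 K, ΔS = +3.93 psu (deep − shallow).
Δρ/ρ₀ = −αΔT + βΔS = 4.68 × 10⁻⁴ + 2.7903 × 10⁻³ = 3.2583 × 10⁻³, so Δρ ≈ 3.340 kg m⁻³.
N² = (g/ρ₀)·Δρ/Δz = g·(Δρ/ρ₀)/Δz = 9.8 × 3.2583 × 10⁻³ / 118 = 2.7060 × 10⁻⁴ s⁻² ≈ 2.71 × 10⁻⁴ s⁻².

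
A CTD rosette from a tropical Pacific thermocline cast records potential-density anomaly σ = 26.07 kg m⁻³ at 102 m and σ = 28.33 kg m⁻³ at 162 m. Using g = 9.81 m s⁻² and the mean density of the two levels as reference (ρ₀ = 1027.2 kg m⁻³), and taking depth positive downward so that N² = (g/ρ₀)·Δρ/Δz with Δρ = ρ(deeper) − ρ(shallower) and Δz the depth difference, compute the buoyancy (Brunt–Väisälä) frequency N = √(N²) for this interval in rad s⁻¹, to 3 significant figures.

Δρ = 1028.33 − 1026.07 = 2.26 kg m⁻³ over Δz = 162 − 102 = 60 m.
N² = (9.81/1027.2) × (2.26/60) = 3.5973 × 10⁻⁴ s⁻².
N = √(3.5973 × 10⁻⁴) = 0.018967 rad s⁻¹ ≈ 0.0190 rad s⁻¹.

0.0190 rad s⁻¹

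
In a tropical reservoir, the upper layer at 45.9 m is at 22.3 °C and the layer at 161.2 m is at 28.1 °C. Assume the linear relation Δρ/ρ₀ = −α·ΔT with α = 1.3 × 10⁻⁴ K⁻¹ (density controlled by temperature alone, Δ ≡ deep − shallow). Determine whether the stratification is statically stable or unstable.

unstable

ΔT = 28.1 − 22.3 = +5.8 K, so Δρ/ρ₀ = −αΔT = -7.54 × 10⁻⁴.
Δρ/ρ₀ < 0, so Δρ < 0: deeper water is lighter → statically unstable; the column would overturn.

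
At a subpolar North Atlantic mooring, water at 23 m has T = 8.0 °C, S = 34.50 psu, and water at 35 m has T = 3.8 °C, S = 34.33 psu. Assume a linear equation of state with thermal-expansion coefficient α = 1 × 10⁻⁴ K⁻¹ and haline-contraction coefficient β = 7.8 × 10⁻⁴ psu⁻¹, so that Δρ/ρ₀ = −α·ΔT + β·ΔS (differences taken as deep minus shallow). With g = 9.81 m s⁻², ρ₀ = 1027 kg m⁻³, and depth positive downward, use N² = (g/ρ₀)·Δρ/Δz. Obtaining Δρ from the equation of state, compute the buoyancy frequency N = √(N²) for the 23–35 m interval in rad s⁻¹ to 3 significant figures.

ΔT = -4.2 K, ΔS = -0.17 psu (deep − shallow).
Δρ/ρ₀ = −αΔT + βΔS = 4.20 × 10⁻⁴ − 1.326 × 10⁻⁴ = 2.874 × 10⁻⁴, so Δρ ≈ 0.2952 kg m⁻³.
N² = (g/ρ₀)·Δρ/Δz = g·(Δρ/ρ₀)/Δz = 9.81 × 2.874 × 10⁻⁴ / 12 = 2.3495 × 10⁻⁴ s⁻².
N = √(2.3495 × 10⁻⁴) = 0.015328 rad s⁻¹ ≈ 0.0153 rad s⁻¹.

0.0153 rad s⁻¹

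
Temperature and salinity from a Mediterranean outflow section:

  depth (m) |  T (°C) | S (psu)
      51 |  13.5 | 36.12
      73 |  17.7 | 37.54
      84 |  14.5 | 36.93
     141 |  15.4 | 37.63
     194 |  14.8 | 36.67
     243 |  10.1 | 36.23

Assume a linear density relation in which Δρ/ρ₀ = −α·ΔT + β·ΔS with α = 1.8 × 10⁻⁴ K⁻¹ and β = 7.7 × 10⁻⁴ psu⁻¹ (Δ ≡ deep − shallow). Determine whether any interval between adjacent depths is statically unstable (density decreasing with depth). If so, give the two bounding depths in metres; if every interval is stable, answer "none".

Evaluate Δρ/ρ₀ = −αΔT + βΔS across each adjacent pair:
  51–73 m: −αΔT+βΔS = −(1.8 × 10⁻⁴)(+4.2)+(7.7 × 10⁻⁴)(+1.42) = 3.4 × 10⁻⁴ → stable
  73–84 m: −αΔT+βΔS = −(1.8 × 10⁻⁴)(-3.2)+(7.7 × 10⁻⁴)(-0.61) = 1.1 × 10⁻⁴ → stable
  84–141 m: −αΔT+βΔS = −(1.8 × 10⁻⁴)(+0.9)+(7.7 × 10⁻⁴)(+0.70) = 3.8 × 10⁻⁴ → stable
  141–194 m: −αΔT+βΔS = −(1.8 × 10⁻⁴)(-0.6)+(7.7 × 10⁻⁴)(-0.96) = -6.3 × 10⁻⁴ → UNSTABLE
  194–243 m: −αΔT+βΔS = −(1.8 × 10⁻⁴)(-4.7)+(7.7 × 10⁻⁴)(-0.44) = 5.1 × 10⁻⁴ → stable
The 141–194 m interval has Δρ < 0: lighter water underlies denser water.

141–194 m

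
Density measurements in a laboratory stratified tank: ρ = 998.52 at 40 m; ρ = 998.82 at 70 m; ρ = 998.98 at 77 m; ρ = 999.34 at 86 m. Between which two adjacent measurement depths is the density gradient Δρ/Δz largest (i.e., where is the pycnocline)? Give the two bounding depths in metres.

77–86 m

Compute the density gradient over each adjacent pair:
  40–70 m: Δρ/Δz = 0.30/30 = 0.010 kg m⁻⁴
  70–77 m: Δρ/Δz = 0.16/7 = 0.023 kg m⁻⁴
  77–86 m: Δρ/Δz = 0.36/9 = 0.040 kg m⁻⁴
The largest gradient is in the 77–86 m interval — the pycnocline.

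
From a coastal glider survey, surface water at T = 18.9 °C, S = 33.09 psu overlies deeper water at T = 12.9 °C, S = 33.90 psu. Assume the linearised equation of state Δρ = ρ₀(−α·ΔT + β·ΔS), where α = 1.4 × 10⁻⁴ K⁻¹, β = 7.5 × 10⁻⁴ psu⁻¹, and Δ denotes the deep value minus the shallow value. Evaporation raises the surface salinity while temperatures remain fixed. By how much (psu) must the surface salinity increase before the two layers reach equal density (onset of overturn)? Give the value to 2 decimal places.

Neutral buoyancy requires −α(T_deep − T_surf) + β(S_deep − S_surf′) = 0.
S_surf′ = S_deep − (α/β)·ΔT = 33.90 − (1.4 × 10⁻⁴/7.5 × 10⁻⁴)·(-6.0) = 35.0200 psu.
Increase required: 35.0200 − 33.09 = 1.9300 psu.

1.93 psu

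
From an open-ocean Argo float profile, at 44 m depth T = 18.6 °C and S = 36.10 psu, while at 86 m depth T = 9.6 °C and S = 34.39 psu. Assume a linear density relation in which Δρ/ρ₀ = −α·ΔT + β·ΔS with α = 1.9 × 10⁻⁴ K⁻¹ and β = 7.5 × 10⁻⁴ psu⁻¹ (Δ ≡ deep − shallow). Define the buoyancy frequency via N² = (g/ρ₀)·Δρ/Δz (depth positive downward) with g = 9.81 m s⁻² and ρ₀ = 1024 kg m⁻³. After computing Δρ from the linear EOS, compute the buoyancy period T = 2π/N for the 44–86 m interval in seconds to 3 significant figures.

ΔT = -9.0 K, ΔS = -1.71 psu (deep − shallow).
Δρ/ρ₀ = −αΔT + βΔS = 1.71 × 10⁻³ − 1.2825 × 10⁻³ = 4.275 × 10⁻⁴, so Δρ ≈ 0.4378 kg m⁻³.
N² = (g/ρ₀)·Δρ/Δz = g·(Δρ/ρ₀)/Δz = 9.81 × 4.275 × 10⁻⁴ / 42 = 9.9852 × 10⁻⁵ s⁻².
N = √(9.9852 × 10⁻⁵) = 9.9926 × 10⁻³ rad s⁻¹ → T = 2π/N = 628.78 s ≈ 629 s.

629 s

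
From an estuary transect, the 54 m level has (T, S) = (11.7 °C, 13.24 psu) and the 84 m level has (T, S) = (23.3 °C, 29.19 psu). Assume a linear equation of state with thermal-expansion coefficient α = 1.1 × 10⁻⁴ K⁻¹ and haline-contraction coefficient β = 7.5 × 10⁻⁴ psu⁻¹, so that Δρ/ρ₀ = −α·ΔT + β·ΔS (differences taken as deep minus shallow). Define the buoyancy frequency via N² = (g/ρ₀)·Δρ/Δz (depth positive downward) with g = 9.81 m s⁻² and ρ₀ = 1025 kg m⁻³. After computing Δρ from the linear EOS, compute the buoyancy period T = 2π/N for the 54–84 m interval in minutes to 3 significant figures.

1.77 min

ΔT = +11.6 K, ΔS = +15.95 psu (deep − shallow).
Δρ/ρ₀ = −αΔT + βΔS = -1.276 × 10⁻³ + 0.0119625 = 0.0106865, so Δρ ≈ 10.95 kg m⁻³.
N² = (g/ρ₀)·Δρ/Δz = g·(Δρ/ρ₀)/Δz = 9.81 × 0.0106865 / 30 = 3.4945 × 10⁻³ s⁻².
N = √(3.4945 × 10⁻³) = 0.059114 rad s⁻¹ → T = 2π/N = 106.29 s = 1.7715 min ≈ 1.77 min.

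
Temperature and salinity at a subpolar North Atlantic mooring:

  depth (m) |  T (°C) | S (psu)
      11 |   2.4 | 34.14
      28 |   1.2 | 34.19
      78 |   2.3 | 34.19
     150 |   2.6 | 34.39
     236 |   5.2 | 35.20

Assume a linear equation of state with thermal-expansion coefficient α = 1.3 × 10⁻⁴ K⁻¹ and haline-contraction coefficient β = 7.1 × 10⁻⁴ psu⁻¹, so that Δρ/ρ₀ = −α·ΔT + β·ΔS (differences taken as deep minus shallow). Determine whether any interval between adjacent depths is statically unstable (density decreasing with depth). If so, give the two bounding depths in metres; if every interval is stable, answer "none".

Evaluate Δρ/ρ₀ = −αΔT + βΔS across each adjacent pair:
  11–28 m: −αΔT+βΔS = −(1.3 × 10⁻⁴)(-1.2)+(7.1 × 10⁻⁴)(+0.05) = 1.9 × 10⁻⁴ → stable
  28–78 m: −αΔT+βΔS = −(1.3 × 10⁻⁴)(+1.1)+(7.1 × 10⁻⁴)(+0.00) = -1.4 × 10⁻⁴ → UNSTABLE
  78–150 m: −αΔT+βΔS = −(1.3 × 10⁻⁴)(+0.3)+(7.1 × 10⁻⁴)(+0.20) = 1.0 × 10⁻⁴ → stable
  150–236 m: −αΔT+βΔS = −(1.3 × 10⁻⁴)(+2.6)+(7.1 × 10⁻⁴)(+0.81) = 2.4 × 10⁻⁴ → stable
The 28–78 m interval has Δρ < 0: lighter water underlies denser water.

28–78 m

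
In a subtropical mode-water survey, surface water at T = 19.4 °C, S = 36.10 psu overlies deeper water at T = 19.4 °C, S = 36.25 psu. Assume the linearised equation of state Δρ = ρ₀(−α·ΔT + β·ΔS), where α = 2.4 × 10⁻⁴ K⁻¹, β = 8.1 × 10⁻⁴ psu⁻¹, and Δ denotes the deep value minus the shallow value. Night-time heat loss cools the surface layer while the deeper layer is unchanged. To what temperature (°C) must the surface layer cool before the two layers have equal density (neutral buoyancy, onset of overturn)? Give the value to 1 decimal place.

Neutral buoyancy requires Δρ = 0, i.e. −α(T_deep − T_surf′) + β(S_deep − S_surf) = 0.
T_surf′ = T_deep − (β/α)·ΔS = 19.4 − (8.1 × 10⁻⁴/2.4 × 10⁻⁴)·(+0.15) = 18.894 °C.
Cooling required: 19.4 − (18.894) = 0.506 °C.

18.9 °C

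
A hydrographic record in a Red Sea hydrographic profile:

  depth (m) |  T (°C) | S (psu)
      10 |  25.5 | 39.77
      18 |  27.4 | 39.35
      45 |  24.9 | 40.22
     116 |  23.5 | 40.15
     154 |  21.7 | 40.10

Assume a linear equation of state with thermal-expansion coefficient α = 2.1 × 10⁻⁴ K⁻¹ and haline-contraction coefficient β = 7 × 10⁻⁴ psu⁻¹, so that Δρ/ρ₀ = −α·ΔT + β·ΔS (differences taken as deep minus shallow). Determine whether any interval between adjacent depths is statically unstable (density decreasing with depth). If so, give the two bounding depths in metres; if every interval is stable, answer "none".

Evaluate Δρ/ρ₀ = −αΔT + βΔS across each adjacent pair:
  10–18 m: −αΔT+βΔS = −(2.1 × 10⁻⁴)(+1.9)+(7 × 10⁻⁴)(-0.42) = -6.9 × 10⁻⁴ → UNSTABLE
  18–45 m: −αΔT+βΔS = −(2.1 × 10⁻⁴)(-2.5)+(7 × 10⁻⁴)(+0.87) = 1.1 × 10⁻³ → stable
  45–116 m: −αΔT+βΔS = −(2.1 × 10⁻⁴)(-1.4)+(7 × 10⁻⁴)(-0.07) = 2.4 × 10⁻⁴ → stable
  116–154 m: −αΔT+βΔS = −(2.1 × 10⁻⁴)(-1.8)+(7 × 10⁻⁴)(-0.05) = 3.4 × 10⁻⁴ → stable
The 10–18 m interval has Δρ < 0: lighter water underlies denser water.

10–18 m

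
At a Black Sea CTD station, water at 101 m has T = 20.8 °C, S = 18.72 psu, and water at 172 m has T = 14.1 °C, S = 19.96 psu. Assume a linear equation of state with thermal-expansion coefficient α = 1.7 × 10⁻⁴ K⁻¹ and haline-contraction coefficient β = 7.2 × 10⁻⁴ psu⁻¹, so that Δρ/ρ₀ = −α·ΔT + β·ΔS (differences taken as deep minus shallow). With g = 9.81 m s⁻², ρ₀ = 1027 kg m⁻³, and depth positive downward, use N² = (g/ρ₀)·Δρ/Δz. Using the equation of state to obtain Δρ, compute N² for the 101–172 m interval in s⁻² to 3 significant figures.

ΔT = -6.7 K, ΔS = +1.24 psu (deep − shallow).
Δρ/ρ₀ = −αΔT + βΔS = 1.139 × 10⁻³ + 8.928 × 10⁻⁴ = 2.0318 × 10⁻³, so Δρ ≈ 2.087 kg m⁻³.
N² = (g/ρ₀)·Δρ/Δz = g·(Δρ/ρ₀)/Δz = 9.81 × 2.0318 × 10⁻³ / 71 = 2.8073 × 10⁻⁴ s⁻² ≈ 2.81 × 10⁻⁴ s⁻².

2.81 × 10⁻⁴ s⁻²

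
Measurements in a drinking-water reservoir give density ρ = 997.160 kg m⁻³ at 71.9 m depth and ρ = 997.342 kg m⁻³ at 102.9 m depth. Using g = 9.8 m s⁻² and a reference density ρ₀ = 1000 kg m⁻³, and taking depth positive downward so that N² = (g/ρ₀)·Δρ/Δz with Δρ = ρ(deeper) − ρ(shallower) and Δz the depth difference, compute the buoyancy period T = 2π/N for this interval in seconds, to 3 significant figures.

828 s

Δρ = 997.342 − 997.160 = 0.182 kg m⁻³ over Δz = 102.9 − 71.9 = 31 m.
N² = (9.8/1000) × (0.182/31) = 5.7535 × 10⁻⁵ s⁻².
N = √(5.7535 × 10⁻⁵) = 7.5852 × 10⁻³ rad s⁻¹, so T = 2π/N = 828.35 s ≈ 828 s.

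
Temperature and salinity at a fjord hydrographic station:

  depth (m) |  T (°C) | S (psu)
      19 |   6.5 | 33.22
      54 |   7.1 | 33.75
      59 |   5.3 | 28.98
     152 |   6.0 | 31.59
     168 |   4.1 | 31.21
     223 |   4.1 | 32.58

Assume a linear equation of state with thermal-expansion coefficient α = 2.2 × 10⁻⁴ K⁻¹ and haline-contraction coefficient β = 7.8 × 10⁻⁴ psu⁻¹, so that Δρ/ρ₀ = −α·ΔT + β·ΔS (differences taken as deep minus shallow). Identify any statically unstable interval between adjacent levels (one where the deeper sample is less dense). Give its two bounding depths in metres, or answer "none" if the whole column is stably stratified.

Evaluate Δρ/ρ₀ = −αΔT + βΔS across each adjacent pair:
  19–54 m: −αΔT+βΔS = −(2.2 × 10⁻⁴)(+0.6)+(7.8 × 10⁻⁴)(+0.53) = 2.8 × 10⁻⁴ → stable
  54–59 m: −αΔT+βΔS = −(2.2 × 10⁻⁴)(-1.8)+(7.8 × 10⁻⁴)(-4.77) = -3.3 × 10⁻³ → UNSTABLE
  59–152 m: −αΔT+βΔS = −(2.2 × 10⁻⁴)(+0.7)+(7.8 × 10⁻⁴)(+2.61) = 1.9 × 10⁻³ → stable
  152–168 m: −αΔT+βΔS = −(2.2 × 10⁻⁴)(-1.9)+(7.8 × 10⁻⁴)(-0.38) = 1.2 × 10⁻⁴ → stable
  168–223 m: −αΔT+βΔS = −(2.2 × 10⁻⁴)(+0.0)+(7.8 × 10⁻⁴)(+1.37) = 1.1 × 10⁻³ → stable
The 54–59 m interval has Δρ < 0: lighter water underlies denser water.

54–59 m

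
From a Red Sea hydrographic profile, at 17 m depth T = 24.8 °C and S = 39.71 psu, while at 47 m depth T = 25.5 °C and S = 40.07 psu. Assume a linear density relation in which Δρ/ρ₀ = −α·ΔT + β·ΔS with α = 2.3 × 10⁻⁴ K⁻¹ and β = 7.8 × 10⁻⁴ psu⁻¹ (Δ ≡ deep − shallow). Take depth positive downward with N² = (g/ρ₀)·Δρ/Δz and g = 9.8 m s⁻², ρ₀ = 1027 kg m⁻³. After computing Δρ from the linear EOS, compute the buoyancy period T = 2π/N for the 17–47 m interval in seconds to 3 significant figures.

ΔT = +0.7 K, ΔS = +0.36 psu (deep − shallow).
Δρ/ρ₀ = −αΔT + βΔS = -1.61 × 10⁻⁴ + 2.808 × 10⁻⁴ = 1.198 × 10⁻⁴, so Δρ ≈ 0.1230 kg m⁻³.
N² = (g/ρ₀)·Δρ/Δz = g·(Δρ/ρ₀)/Δz = 9.8 × 1.198 × 10⁻⁴ / 30 = 3.9135 × 10⁻⁵ s⁻².
N = √(3.9135 × 10⁻⁵) = 6.2558 × 10⁻³ rad s⁻¹ → T = 2π/N = 1.0044 × 10³ s ≈ 1.00 × 10³ s.

1.00 × 10³ s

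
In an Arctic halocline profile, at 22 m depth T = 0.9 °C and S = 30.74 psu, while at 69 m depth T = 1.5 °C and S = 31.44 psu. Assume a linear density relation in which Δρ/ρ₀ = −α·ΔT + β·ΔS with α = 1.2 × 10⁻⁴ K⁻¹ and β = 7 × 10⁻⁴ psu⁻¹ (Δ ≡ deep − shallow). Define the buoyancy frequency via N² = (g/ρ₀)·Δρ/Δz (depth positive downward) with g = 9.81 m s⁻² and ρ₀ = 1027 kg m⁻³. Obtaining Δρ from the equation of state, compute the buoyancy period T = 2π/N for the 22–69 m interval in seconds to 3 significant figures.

673 s

ΔT = +0.6 K, ΔS = +0.70 psu (deep − shallow).
Δρ/ρ₀ = −αΔT + βΔS = -7.20 × 10⁻⁵ + 4.90 × 10⁻⁴ = 4.18 × 10⁻⁴, so Δρ ≈ 0.4293 kg m⁻³.
N² = (g/ρ₀)·Δρ/Δz = g·(Δρ/ρ₀)/Δz = 9.81 × 4.18 × 10⁻⁴ / 47 = 8.7246 × 10⁻⁵ s⁻².
N = √(8.7246 × 10⁻⁵) = 9.3406 × 10⁻³ rad s⁻¹ → T = 2π/N = 672.67 s ≈ 673 s.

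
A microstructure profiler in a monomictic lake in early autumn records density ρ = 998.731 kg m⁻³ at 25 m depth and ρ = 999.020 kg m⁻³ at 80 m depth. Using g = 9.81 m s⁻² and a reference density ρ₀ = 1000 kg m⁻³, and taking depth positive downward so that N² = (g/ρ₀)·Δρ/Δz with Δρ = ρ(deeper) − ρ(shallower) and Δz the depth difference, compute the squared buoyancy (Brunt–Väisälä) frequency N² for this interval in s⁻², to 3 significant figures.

Δρ = 999.020 − 998.731 = 0.289 kg m⁻³ over Δz = 80 − 25 = 55 m.
N² = (9.81/1000) × (0.289/55) = 5.1547 × 10⁻⁵ s⁻² ≈ 5.15 × 10⁻⁵ s⁻².

5.15 × 10⁻⁵ s⁻²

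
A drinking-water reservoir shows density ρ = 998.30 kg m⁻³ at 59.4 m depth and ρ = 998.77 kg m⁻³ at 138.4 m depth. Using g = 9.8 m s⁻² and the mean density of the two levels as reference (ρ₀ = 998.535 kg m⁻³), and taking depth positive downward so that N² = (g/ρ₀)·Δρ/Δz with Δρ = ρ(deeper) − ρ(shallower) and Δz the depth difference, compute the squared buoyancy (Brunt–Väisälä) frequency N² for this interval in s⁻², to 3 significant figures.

5.84 × 10⁻⁵ s⁻²

Δρ = 998.77 − 998.30 = 0.47 kg m⁻³ over Δz = 138.4 − 59.4 = 79 m.
N² = (9.8/998.535) × (0.47/79) = 5.8389 × 10⁻⁵ s⁻² ≈ 5.84 × 10⁻⁵ s⁻².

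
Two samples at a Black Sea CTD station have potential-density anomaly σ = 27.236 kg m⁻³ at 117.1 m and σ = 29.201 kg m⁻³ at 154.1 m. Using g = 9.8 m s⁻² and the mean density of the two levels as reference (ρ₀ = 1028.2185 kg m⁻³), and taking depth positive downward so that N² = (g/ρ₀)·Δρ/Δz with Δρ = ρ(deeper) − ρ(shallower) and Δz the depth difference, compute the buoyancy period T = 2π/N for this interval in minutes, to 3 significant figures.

Δρ = 1029.201 − 1027.236 = 1.965 kg m⁻³ over Δz = 154.1 − 117.1 = 37 m.
N² = (9.8/1028.2185) × (1.965/37) = 5.0618 × 10⁻⁴ s⁻².
N = √(5.0618 × 10⁻⁴) = 0.022498 rad s⁻¹, so T = 2π/N = 279.28 s = 4.6547 min ≈ 4.65 min.

4.65 min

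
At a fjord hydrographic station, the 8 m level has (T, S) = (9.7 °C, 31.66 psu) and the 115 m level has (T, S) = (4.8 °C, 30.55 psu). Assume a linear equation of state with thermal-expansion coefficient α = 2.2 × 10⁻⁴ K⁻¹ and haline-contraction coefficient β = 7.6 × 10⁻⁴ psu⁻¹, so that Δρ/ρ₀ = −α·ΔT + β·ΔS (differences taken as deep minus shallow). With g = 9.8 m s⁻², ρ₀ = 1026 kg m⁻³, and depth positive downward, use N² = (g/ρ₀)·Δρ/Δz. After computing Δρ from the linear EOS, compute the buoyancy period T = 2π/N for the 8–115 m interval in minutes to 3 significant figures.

22.6 min

ΔT = -4.9 K, ΔS = -1.11 psu (deep − shallow).
Δρ/ρ₀ = −αΔT + βΔS = 1.078 × 10⁻³ − 8.436 × 10⁻⁴ = 2.344 × 10⁻⁴, so Δρ ≈ 0.2405 kg m⁻³.
N² = (g/ρ₀)·Δρ/Δz = g·(Δρ/ρ₀)/Δz = 9.8 × 2.344 × 10⁻⁴ / 107 = 2.1468 × 10⁻⁵ s⁻².
N = √(2.1468 × 10⁻⁵) = 4.6334 × 10⁻³ rad s⁻¹ → T = 2π/N = 1.3561 × 10³ s = 22.602 min ≈ 22.6 min.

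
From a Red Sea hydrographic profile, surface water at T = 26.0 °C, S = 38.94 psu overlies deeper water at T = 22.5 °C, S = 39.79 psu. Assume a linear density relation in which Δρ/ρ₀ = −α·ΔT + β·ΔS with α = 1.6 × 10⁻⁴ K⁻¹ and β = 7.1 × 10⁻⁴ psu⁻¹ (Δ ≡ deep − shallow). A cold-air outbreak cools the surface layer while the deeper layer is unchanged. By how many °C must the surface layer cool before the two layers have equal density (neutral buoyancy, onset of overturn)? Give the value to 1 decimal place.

7.3 °C

Neutral buoyancy requires Δρ = 0, i.e. −α(T_deep − T_surf′) + β(S_deep − S_surf) = 0.
T_surf′ = T_deep − (β/α)·ΔS = 22.5 − (7.1 × 10⁻⁴/1.6 × 10⁻⁴)·(+0.85) = 18.728 °C.
Cooling required: 26.0 − (18.728) = 7.272 °C.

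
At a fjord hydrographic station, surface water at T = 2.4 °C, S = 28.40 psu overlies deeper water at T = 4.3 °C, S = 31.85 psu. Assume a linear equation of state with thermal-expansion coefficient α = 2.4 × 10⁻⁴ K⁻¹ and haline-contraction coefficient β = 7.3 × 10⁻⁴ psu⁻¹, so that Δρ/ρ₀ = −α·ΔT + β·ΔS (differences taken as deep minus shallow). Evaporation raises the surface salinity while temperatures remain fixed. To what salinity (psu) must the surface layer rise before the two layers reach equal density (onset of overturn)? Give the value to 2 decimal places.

31.23 psu

Neutral buoyancy requires −α(T_deep − T_surf) + β(S_deep − S_surf′) = 0.
S_surf′ = S_deep − (α/β)·ΔT = 31.85 − (2.4 × 10⁻⁴/7.3 × 10⁻⁴)·(+1.9) = 31.2253 psu.
Increase required: 31.2253 − 28.40 = 2.8253 psu.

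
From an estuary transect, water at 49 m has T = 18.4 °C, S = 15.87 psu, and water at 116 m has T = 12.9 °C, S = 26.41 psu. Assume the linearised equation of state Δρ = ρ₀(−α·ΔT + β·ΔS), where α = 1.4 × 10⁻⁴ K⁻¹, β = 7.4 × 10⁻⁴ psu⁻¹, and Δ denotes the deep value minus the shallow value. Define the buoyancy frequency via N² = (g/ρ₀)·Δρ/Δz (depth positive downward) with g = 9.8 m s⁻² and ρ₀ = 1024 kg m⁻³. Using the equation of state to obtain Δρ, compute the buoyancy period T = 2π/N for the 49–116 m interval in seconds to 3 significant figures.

ΔT = -5.5 K, ΔS = +10.54 psu (deep − shallow).
Δρ/ρ₀ = −αΔT + βΔS = 7.70 × 10⁻⁴ + 7.7996 × 10⁻³ = 8.5696 × 10⁻³, so Δρ ≈ 8.775 kg m⁻³.
N² = (g/ρ₀)·Δρ/Δz = g·(Δρ/ρ₀)/Δz = 9.8 × 8.5696 × 10⁻³ / 67 = 1.2535 × 10⁻³ s⁻².
N = √(1.2535 × 10⁻³) = 0.035405 rad s⁻¹ → T = 2π/N = 177.47 s ≈ 177 s.

177 s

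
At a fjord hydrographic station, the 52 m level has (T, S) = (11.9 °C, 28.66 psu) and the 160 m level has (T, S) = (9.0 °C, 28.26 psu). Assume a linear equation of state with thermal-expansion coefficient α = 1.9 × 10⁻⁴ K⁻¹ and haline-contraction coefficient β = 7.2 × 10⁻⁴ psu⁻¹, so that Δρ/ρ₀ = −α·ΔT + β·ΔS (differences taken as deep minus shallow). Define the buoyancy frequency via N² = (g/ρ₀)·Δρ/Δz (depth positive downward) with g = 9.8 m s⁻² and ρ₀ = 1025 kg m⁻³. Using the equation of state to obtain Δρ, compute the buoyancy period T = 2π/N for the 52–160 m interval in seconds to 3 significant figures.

1.29 × 10³ s

ΔT = -2.9 K, ΔS = -0.40 psu (deep − shallow).
Δρ/ρ₀ = −αΔT + βΔS = 5.51 × 10⁻⁴ − 2.88 × 10⁻⁴ = 2.63 × 10⁻⁴, so Δρ ≈ 0.2696 kg m⁻³.
N² = (g/ρ₀)·Δρ/Δz = g·(Δρ/ρ₀)/Δz = 9.8 × 2.63 × 10⁻⁴ / 108 = 2.3865 × 10⁻⁵ s⁻².
N = √(2.3865 × 10⁻⁵) = 4.8852 × 10⁻³ rad s⁻¹ → T = 2π/N = 1.2862 × 10³ s ≈ 1.29 × 10³ s.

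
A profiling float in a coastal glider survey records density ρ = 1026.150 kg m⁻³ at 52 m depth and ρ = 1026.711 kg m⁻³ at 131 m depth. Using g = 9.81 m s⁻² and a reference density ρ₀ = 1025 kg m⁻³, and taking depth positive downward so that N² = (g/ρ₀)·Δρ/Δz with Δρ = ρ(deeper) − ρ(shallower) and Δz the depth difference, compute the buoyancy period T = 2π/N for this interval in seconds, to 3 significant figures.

762 s

Δρ = 1026.711 − 1026.150 = 0.561 kg m⁻³ over Δz = 131 − 52 = 79 m.
N² = (9.81/1025) × (0.561/79) = 6.7964 × 10⁻⁵ s⁻².
N = √(6.7964 × 10⁻⁵) = 8.2440 × 10⁻³ rad s⁻¹, so T = 2π/N = 762.15 s ≈ 762 s.
A positive N² confirms static stability across the interval.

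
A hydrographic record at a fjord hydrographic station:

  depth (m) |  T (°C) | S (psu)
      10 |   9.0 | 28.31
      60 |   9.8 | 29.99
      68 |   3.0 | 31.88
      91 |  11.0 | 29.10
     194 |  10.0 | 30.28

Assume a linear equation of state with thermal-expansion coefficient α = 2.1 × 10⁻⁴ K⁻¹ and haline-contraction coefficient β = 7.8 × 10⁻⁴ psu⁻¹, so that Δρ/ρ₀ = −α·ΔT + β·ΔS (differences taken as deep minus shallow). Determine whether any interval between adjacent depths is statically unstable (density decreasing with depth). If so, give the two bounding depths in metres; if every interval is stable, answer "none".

68–91 m

Evaluate Δρ/ρ₀ = −αΔT + βΔS across each adjacent pair:
  10–60 m: −αΔT+βΔS = −(2.1 × 10⁻⁴)(+0.8)+(7.8 × 10⁻⁴)(+1.68) = 1.1 × 10⁻³ → stable
  60–68 m: −αΔT+βΔS = −(2.1 × 10⁻⁴)(-6.8)+(7.8 × 10⁻⁴)(+1.89) = 2.9 × 10⁻³ → stable
  68–91 m: −αΔT+βΔS = −(2.1 × 10⁻⁴)(+8.0)+(7.8 × 10⁻⁴)(-2.78) = -3.8 × 10⁻³ → UNSTABLE
  91–194 m: −αΔT+βΔS = −(2.1 × 10⁻⁴)(-1.0)+(7.8 × 10⁻⁴)(+1.18) = 1.1 × 10⁻³ → stable
The 68–91 m interval has Δρ < 0: lighter water underlies denser water.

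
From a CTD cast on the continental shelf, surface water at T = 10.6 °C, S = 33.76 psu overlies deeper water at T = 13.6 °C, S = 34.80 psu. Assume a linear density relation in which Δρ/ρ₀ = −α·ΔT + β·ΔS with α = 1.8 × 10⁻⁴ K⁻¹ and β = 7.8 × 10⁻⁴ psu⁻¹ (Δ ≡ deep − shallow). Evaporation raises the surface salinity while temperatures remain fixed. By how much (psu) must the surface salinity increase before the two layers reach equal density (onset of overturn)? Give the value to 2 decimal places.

Neutral buoyancy requires −α(T_deep − T_surf) + β(S_deep − S_surf′) = 0.
S_surf′ = S_deep − (α/β)·ΔT = 34.80 − (1.8 × 10⁻⁴/7.8 × 10⁻⁴)·(+3.0) = 34.1077 psu.
Increase required: 34.1077 − 33.76 = 0.3477 psu.

0.35 psu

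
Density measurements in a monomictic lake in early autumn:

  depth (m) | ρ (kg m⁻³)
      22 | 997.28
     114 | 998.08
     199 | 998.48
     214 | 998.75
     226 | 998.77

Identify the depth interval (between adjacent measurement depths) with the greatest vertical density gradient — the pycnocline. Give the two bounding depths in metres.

199–214 m

Compute the density gradient over each adjacent pair:
  22–114 m: Δρ/Δz = 0.80/92 = 8.7 × 10⁻³ kg m⁻⁴
  114–199 m: Δρ/Δz = 0.40/85 = 4.7 × 10⁻³ kg m⁻⁴
  199–214 m: Δρ/Δz = 0.27/15 = 0.018 kg m⁻⁴
  214–226 m: Δρ/Δz = 0.02/12 = 1.7 × 10⁻³ kg m⁻⁴
The largest gradient is in the 199–214 m interval — the pycnocline.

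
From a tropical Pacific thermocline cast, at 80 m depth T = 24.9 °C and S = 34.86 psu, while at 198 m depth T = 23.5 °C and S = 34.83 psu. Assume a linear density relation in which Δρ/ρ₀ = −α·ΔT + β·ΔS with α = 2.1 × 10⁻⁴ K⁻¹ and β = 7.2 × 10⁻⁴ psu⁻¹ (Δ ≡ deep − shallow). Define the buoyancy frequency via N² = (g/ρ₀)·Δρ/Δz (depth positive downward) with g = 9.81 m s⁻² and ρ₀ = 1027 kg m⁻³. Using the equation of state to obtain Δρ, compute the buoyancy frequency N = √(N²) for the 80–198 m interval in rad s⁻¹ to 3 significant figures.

ΔT = -1.4 K, ΔS = -0.03 psu (deep − shallow).
Δρ/ρ₀ = −αΔT + βΔS = 2.94 × 10⁻⁴ − 2.16 × 10⁻⁵ = 2.724 × 10⁻⁴, so Δρ ≈ 0.2798 kg m⁻³.
N² = (g/ρ₀)·Δρ/Δz = g·(Δρ/ρ₀)/Δz = 9.81 × 2.724 × 10⁻⁴ / 118 = 2.2646 × 10⁻⁵ s⁻².
N = √(2.2646 × 10⁻⁵) = 4.7588 × 10⁻³ rad s⁻¹ ≈ 4.76 × 10⁻³ rad s⁻¹.

4.76 × 10⁻³ rad s⁻¹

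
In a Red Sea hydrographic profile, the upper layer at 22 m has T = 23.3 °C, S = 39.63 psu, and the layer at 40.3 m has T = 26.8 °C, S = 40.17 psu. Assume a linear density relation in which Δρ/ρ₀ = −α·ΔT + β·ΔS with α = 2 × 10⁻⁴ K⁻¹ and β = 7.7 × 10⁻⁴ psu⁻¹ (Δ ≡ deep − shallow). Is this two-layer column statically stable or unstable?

ΔT = 26.8 − 23.3 = +3.5 K and ΔS = 40.17 − 39.63 = +0.54 psu (deep − shallow).
−αΔT = -7.00 × 10⁻⁴; βΔS = 4.158 × 10⁻⁴; sum Δρ/ρ₀ = -2.842 × 10⁻⁴.
Δρ/ρ₀ < 0, so Δρ < 0: deeper water is lighter → statically unstable; the column would overturn.

unstable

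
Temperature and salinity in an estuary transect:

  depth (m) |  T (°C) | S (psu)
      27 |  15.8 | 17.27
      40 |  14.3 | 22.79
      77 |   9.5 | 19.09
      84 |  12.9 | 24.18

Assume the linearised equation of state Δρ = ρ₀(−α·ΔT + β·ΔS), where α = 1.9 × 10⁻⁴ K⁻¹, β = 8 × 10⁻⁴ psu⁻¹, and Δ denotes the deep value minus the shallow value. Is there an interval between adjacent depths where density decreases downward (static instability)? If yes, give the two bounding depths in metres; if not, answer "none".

40–77 m

Evaluate Δρ/ρ₀ = −αΔT + βΔS across each adjacent pair:
  27–40 m: −αΔT+βΔS = −(1.9 × 10⁻⁴)(-1.5)+(8 × 10⁻⁴)(+5.52) = 4.7 × 10⁻³ → stable
  40–77 m: −αΔT+βΔS = −(1.9 × 10⁻⁴)(-4.8)+(8 × 10⁻⁴)(-3.70) = -2.0 × 10⁻³ → UNSTABLE
  77–84 m: −αΔT+βΔS = −(1.9 × 10⁻⁴)(+3.4)+(8 × 10⁻⁴)(+5.09) = 3.4 × 10⁻³ → stable
The 40–77 m interval has Δρ < 0: lighter water underlies denser water.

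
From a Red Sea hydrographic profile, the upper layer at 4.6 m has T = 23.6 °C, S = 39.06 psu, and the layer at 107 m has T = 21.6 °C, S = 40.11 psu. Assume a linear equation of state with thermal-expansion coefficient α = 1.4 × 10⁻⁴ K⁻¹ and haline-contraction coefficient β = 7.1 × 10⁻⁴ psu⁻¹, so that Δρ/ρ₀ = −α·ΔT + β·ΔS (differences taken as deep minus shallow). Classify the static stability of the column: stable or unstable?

ΔT = 21.6 − 23.6 = -2.0 K and ΔS = 40.11 − 39.06 = +1.05 psu (deep − shallow).
−αΔT = 2.80 × 10⁻⁴; βΔS = 7.455 × 10⁻⁴; sum Δρ/ρ₀ = 1.0255 × 10⁻³.
Δρ/ρ₀ > 0, so Δρ > 0: deeper water is denser → statically stable.

stable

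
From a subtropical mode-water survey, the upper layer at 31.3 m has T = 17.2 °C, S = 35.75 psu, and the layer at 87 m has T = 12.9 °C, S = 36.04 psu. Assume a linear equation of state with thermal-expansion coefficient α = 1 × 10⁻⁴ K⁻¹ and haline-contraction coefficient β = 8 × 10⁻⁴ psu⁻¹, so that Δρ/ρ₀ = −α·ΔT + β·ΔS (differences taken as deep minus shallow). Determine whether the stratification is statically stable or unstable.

stable

ΔT = 12.9 − 17.2 = -4.3 K and ΔS = 36.04 − 35.75 = +0.29 psu (deep − shallow).
−αΔT = 4.30 × 10⁻⁴; βΔS = 2.32 × 10⁻⁴; sum Δρ/ρ₀ = 6.62 × 10⁻⁴.
Δρ/ρ₀ > 0, so Δρ > 0: deeper water is denser → statically stable.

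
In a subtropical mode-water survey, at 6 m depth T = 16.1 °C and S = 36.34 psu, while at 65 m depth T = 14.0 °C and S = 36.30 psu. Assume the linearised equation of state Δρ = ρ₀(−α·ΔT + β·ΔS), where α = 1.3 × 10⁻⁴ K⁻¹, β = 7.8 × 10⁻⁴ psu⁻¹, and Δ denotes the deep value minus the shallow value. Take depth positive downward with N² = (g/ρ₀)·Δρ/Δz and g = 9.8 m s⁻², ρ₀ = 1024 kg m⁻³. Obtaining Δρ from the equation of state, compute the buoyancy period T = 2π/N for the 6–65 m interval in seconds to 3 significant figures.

ΔT = -2.1 K, ΔS = -0.04 psu (deep − shallow).
Δρ/ρ₀ = −αΔT + βΔS = 2.73 × 10⁻⁴ − 3.12 × 10⁻⁵ = 2.418 × 10⁻⁴, so Δρ ≈ 0.2476 kg m⁻³.
N² = (g/ρ₀)·Δρ/Δz = g·(Δρ/ρ₀)/Δz = 9.8 × 2.418 × 10⁻⁴ / 59 = 4.0163 × 10⁻⁵ s⁻².
N = √(4.0163 × 10⁻⁵) = 6.3374 × 10⁻³ rad s⁻¹ → T = 2π/N = 991.45 s ≈ 991 s.

991 s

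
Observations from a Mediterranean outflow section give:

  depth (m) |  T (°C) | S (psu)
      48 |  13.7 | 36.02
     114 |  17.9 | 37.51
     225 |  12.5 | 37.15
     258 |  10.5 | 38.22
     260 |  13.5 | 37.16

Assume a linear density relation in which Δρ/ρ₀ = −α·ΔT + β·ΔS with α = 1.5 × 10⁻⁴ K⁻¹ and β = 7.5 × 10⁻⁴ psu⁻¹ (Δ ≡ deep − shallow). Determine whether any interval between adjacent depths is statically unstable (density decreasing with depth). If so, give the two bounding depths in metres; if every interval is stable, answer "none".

Evaluate Δρ/ρ₀ = −αΔT + βΔS across each adjacent pair:
  48–114 m: −αΔT+βΔS = −(1.5 × 10⁻⁴)(+4.2)+(7.5 × 10⁻⁴)(+1.49) = 4.9 × 10⁻⁴ → stable
  114–225 m: −αΔT+βΔS = −(1.5 × 10⁻⁴)(-5.4)+(7.5 × 10⁻⁴)(-0.36) = 5.4 × 10⁻⁴ → stable
  225–258 m: −αΔT+βΔS = −(1.5 × 10⁻⁴)(-2.0)+(7.5 × 10⁻⁴)(+1.07) = 1.1 × 10⁻³ → stable
  258–260 m: −αΔT+βΔS = −(1.5 × 10⁻⁴)(+3.0)+(7.5 × 10⁻⁴)(-1.06) = -1.2 × 10⁻³ → UNSTABLE
The 258–260 m interval has Δρ < 0: lighter water underlies denser water.

258–260 m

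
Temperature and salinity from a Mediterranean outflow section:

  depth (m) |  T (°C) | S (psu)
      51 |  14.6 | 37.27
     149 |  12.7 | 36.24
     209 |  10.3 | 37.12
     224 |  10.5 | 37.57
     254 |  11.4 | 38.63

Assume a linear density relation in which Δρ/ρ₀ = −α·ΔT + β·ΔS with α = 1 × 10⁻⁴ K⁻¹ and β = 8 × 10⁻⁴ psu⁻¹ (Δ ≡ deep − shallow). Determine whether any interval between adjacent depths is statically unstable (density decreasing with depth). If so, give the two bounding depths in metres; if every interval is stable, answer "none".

51–149 m

Evaluate Δρ/ρ₀ = −αΔT + βΔS across each adjacent pair:
  51–149 m: −αΔT+βΔS = −(1 × 10⁻⁴)(-1.9)+(8 × 10⁻⁴)(-1.03) = -6.3 × 10⁻⁴ → UNSTABLE
  149–209 m: −αΔT+βΔS = −(1 × 10⁻⁴)(-2.4)+(8 × 10⁻⁴)(+0.88) = 9.4 × 10⁻⁴ → stable
  209–224 m: −αΔT+βΔS = −(1 × 10⁻⁴)(+0.2)+(8 × 10⁻⁴)(+0.45) = 3.4 × 10⁻⁴ → stable
  224–254 m: −αΔT+βΔS = −(1 × 10⁻⁴)(+0.9)+(8 × 10⁻⁴)(+1.06) = 7.6 × 10⁻⁴ → stable
The 51–149 m interval has Δρ < 0: lighter water underlies denser water.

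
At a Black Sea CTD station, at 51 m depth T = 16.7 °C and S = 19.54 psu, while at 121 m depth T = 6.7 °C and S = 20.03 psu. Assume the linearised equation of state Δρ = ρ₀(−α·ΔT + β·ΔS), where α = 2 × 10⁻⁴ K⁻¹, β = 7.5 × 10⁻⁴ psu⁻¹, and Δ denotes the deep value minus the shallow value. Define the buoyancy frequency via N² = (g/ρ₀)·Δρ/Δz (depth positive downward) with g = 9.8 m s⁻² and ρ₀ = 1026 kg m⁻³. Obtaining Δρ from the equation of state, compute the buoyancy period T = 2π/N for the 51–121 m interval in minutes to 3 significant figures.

5.75 min

ΔT = -10.0 K, ΔS = +0.49 psu (deep − shallow).
Δρ/ρ₀ = −αΔT + βΔS = 2.00 × 10⁻³ + 3.675 × 10⁻⁴ = 2.3675 × 10⁻³, so Δρ ≈ 2.429 kg m⁻³.
N² = (g/ρ₀)·Δρ/Δz = g·(Δρ/ρ₀)/Δz = 9.8 × 2.3675 × 10⁻³ / 70 = 3.3145 × 10⁻⁴ s⁻².
N = √(3.3145 × 10⁻⁴) = 0.018206 rad s⁻¹ → T = 2π/N = 345.12 s = 5.7520 min ≈ 5.75 min.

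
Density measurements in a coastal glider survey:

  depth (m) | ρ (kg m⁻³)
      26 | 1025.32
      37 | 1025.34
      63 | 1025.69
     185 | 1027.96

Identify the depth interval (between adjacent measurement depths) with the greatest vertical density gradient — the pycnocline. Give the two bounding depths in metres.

63–185 m

Compute the density gradient over each adjacent pair:
  26–37 m: Δρ/Δz = 0.02/11 = 1.8 × 10⁻³ kg m⁻⁴
  37–63 m: Δρ/Δz = 0.35/26 = 0.013 kg m⁻⁴
  63–185 m: Δρ/Δz = 2.27/122 = 0.019 kg m⁻⁴
The largest gradient is in the 63–185 m interval — the pycnocline.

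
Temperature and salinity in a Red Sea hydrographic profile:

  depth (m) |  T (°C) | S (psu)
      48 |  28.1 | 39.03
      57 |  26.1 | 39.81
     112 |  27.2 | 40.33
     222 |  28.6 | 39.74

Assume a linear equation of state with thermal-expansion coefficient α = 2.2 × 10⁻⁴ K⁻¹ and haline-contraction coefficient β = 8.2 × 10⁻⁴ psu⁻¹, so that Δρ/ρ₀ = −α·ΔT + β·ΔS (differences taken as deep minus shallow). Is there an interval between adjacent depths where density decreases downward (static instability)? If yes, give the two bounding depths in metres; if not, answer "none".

112–222 m

Evaluate Δρ/ρ₀ = −αΔT + βΔS across each adjacent pair:
  48–57 m: −αΔT+βΔS = −(2.2 × 10⁻⁴)(-2.0)+(8.2 × 10⁻⁴)(+0.78) = 1.1 × 10⁻³ → stable
  57–112 m: −αΔT+βΔS = −(2.2 × 10⁻⁴)(+1.1)+(8.2 × 10⁻⁴)(+0.52) = 1.8 × 10⁻⁴ → stable
  112–222 m: −αΔT+βΔS = −(2.2 × 10⁻⁴)(+1.4)+(8.2 × 10⁻⁴)(-0.59) = -7.9 × 10⁻⁴ → UNSTABLE
The 112–222 m interval has Δρ < 0: lighter water underlies denser water.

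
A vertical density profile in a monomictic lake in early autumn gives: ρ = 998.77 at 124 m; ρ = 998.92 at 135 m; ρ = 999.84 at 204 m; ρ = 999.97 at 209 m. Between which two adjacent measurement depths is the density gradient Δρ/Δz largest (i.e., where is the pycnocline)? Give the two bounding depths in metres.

Compute the density gradient over each adjacent pair:
  124–135 m: Δρ/Δz = 0.15/11 = 0.014 kg m⁻⁴
  135–204 m: Δρ/Δz = 0.92/69 = 0.013 kg m⁻⁴
  204–209 m: Δρ/Δz = 0.13/5 = 0.026 kg m⁻⁴
The largest gradient is in the 204–209 m interval — the pycnocline.

204–209 m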